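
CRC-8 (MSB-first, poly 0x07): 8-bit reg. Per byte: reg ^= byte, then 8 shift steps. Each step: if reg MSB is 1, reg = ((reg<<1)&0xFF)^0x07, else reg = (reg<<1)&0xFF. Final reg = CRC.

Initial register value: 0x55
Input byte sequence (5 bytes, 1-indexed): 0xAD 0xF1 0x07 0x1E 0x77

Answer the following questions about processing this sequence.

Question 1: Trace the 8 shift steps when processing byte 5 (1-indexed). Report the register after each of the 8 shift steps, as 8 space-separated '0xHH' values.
Answer: 0xE3 0xC1 0x85 0x0D 0x1A 0x34 0x68 0xD0

Derivation:
After byte 1 (0xAD): reg=0xE6
After byte 2 (0xF1): reg=0x65
After byte 3 (0x07): reg=0x29
After byte 4 (0x1E): reg=0x85
Register before byte 5: 0x85
After XOR with byte 0x77: 0xF2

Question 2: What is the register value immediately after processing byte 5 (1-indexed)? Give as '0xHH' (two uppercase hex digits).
After byte 1 (0xAD): reg=0xE6
After byte 2 (0xF1): reg=0x65
After byte 3 (0x07): reg=0x29
After byte 4 (0x1E): reg=0x85
After byte 5 (0x77): reg=0xD0

Answer: 0xD0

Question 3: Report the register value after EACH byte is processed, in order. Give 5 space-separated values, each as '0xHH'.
0xE6 0x65 0x29 0x85 0xD0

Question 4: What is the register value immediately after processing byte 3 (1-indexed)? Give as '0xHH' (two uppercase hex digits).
After byte 1 (0xAD): reg=0xE6
After byte 2 (0xF1): reg=0x65
After byte 3 (0x07): reg=0x29

Answer: 0x29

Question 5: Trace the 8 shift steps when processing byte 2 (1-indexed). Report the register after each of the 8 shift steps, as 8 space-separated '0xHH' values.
Answer: 0x2E 0x5C 0xB8 0x77 0xEE 0xDB 0xB1 0x65

Derivation:
After byte 1 (0xAD): reg=0xE6
Register before byte 2: 0xE6
After XOR with byte 0xF1: 0x17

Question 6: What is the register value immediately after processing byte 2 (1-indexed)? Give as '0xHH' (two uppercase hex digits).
After byte 1 (0xAD): reg=0xE6
After byte 2 (0xF1): reg=0x65

Answer: 0x65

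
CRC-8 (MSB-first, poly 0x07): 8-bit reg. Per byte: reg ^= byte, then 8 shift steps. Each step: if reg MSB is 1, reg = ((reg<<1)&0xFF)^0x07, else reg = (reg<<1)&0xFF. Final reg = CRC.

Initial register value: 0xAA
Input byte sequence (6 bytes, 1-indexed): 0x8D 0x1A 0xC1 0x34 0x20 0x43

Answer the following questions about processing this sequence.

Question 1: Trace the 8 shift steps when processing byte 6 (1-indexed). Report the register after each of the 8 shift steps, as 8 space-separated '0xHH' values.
After byte 1 (0x8D): reg=0xF5
After byte 2 (0x1A): reg=0x83
After byte 3 (0xC1): reg=0xC9
After byte 4 (0x34): reg=0xFD
After byte 5 (0x20): reg=0x1D
Register before byte 6: 0x1D
After XOR with byte 0x43: 0x5E

Answer: 0xBC 0x7F 0xFE 0xFB 0xF1 0xE5 0xCD 0x9D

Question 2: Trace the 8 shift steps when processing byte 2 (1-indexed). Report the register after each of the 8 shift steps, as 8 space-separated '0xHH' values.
Answer: 0xD9 0xB5 0x6D 0xDA 0xB3 0x61 0xC2 0x83

Derivation:
After byte 1 (0x8D): reg=0xF5
Register before byte 2: 0xF5
After XOR with byte 0x1A: 0xEF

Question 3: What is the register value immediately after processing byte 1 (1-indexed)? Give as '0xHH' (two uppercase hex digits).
Answer: 0xF5

Derivation:
After byte 1 (0x8D): reg=0xF5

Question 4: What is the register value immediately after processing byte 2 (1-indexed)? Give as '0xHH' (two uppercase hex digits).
Answer: 0x83

Derivation:
After byte 1 (0x8D): reg=0xF5
After byte 2 (0x1A): reg=0x83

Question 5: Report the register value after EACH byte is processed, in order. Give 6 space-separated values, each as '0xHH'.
0xF5 0x83 0xC9 0xFD 0x1D 0x9D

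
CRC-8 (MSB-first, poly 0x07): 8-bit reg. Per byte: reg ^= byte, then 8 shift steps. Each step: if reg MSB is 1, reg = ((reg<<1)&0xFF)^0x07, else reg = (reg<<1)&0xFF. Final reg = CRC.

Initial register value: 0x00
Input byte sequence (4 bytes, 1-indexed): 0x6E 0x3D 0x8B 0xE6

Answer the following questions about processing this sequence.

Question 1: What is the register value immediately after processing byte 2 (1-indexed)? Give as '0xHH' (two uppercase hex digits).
Answer: 0x90

Derivation:
After byte 1 (0x6E): reg=0x0D
After byte 2 (0x3D): reg=0x90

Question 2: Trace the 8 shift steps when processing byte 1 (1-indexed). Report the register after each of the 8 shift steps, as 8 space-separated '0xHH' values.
Answer: 0xDC 0xBF 0x79 0xF2 0xE3 0xC1 0x85 0x0D

Derivation:
Register before byte 1: 0x00
After XOR with byte 0x6E: 0x6E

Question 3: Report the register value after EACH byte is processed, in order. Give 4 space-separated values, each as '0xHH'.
0x0D 0x90 0x41 0x7C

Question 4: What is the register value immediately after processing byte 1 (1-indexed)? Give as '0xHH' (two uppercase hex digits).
Answer: 0x0D

Derivation:
After byte 1 (0x6E): reg=0x0D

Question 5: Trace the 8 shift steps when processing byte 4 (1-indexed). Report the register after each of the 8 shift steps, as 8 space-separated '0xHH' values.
Answer: 0x49 0x92 0x23 0x46 0x8C 0x1F 0x3E 0x7C

Derivation:
After byte 1 (0x6E): reg=0x0D
After byte 2 (0x3D): reg=0x90
After byte 3 (0x8B): reg=0x41
Register before byte 4: 0x41
After XOR with byte 0xE6: 0xA7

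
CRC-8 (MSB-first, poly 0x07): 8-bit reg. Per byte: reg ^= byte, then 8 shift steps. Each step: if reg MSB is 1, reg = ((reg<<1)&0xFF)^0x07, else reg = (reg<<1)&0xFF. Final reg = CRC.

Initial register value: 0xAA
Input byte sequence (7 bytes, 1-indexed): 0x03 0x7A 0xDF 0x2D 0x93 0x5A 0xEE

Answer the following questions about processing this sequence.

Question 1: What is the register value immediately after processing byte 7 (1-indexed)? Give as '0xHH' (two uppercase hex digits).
After byte 1 (0x03): reg=0x56
After byte 2 (0x7A): reg=0xC4
After byte 3 (0xDF): reg=0x41
After byte 4 (0x2D): reg=0x03
After byte 5 (0x93): reg=0xF9
After byte 6 (0x5A): reg=0x60
After byte 7 (0xEE): reg=0xA3

Answer: 0xA3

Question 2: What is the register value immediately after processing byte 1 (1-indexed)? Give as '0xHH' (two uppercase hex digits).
Answer: 0x56

Derivation:
After byte 1 (0x03): reg=0x56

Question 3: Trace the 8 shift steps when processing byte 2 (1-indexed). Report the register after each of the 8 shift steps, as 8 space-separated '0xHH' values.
After byte 1 (0x03): reg=0x56
Register before byte 2: 0x56
After XOR with byte 0x7A: 0x2C

Answer: 0x58 0xB0 0x67 0xCE 0x9B 0x31 0x62 0xC4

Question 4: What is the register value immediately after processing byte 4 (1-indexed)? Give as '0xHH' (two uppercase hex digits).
After byte 1 (0x03): reg=0x56
After byte 2 (0x7A): reg=0xC4
After byte 3 (0xDF): reg=0x41
After byte 4 (0x2D): reg=0x03

Answer: 0x03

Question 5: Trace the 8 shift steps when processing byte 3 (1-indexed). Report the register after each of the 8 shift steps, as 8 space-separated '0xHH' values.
After byte 1 (0x03): reg=0x56
After byte 2 (0x7A): reg=0xC4
Register before byte 3: 0xC4
After XOR with byte 0xDF: 0x1B

Answer: 0x36 0x6C 0xD8 0xB7 0x69 0xD2 0xA3 0x41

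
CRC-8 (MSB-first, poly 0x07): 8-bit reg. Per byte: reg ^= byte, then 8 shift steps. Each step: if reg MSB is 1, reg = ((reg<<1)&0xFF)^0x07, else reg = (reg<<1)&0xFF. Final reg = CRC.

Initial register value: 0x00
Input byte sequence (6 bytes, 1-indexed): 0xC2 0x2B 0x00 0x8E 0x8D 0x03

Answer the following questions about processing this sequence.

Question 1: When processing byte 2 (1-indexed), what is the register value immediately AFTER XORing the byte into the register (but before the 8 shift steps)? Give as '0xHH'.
Register before byte 2: 0x40
Byte 2: 0x2B
0x40 XOR 0x2B = 0x6B

Answer: 0x6B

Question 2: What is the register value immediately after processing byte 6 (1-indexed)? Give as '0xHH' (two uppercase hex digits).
Answer: 0x62

Derivation:
After byte 1 (0xC2): reg=0x40
After byte 2 (0x2B): reg=0x16
After byte 3 (0x00): reg=0x62
After byte 4 (0x8E): reg=0x8A
After byte 5 (0x8D): reg=0x15
After byte 6 (0x03): reg=0x62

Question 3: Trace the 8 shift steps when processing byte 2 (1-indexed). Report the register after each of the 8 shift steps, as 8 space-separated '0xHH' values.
Answer: 0xD6 0xAB 0x51 0xA2 0x43 0x86 0x0B 0x16

Derivation:
After byte 1 (0xC2): reg=0x40
Register before byte 2: 0x40
After XOR with byte 0x2B: 0x6B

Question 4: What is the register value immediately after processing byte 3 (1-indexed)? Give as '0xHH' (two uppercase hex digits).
After byte 1 (0xC2): reg=0x40
After byte 2 (0x2B): reg=0x16
After byte 3 (0x00): reg=0x62

Answer: 0x62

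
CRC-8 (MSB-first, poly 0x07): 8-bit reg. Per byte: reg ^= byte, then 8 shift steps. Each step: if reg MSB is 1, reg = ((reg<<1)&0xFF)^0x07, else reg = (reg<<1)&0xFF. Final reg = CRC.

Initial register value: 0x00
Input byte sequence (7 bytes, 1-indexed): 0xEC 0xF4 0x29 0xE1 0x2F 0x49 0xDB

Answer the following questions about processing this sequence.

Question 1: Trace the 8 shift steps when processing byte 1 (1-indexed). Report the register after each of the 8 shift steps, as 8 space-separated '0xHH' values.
Answer: 0xDF 0xB9 0x75 0xEA 0xD3 0xA1 0x45 0x8A

Derivation:
Register before byte 1: 0x00
After XOR with byte 0xEC: 0xEC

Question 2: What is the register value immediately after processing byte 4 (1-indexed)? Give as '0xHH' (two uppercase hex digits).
Answer: 0xF1

Derivation:
After byte 1 (0xEC): reg=0x8A
After byte 2 (0xF4): reg=0x7D
After byte 3 (0x29): reg=0xAB
After byte 4 (0xE1): reg=0xF1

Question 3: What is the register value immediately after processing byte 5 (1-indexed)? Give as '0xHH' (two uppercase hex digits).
After byte 1 (0xEC): reg=0x8A
After byte 2 (0xF4): reg=0x7D
After byte 3 (0x29): reg=0xAB
After byte 4 (0xE1): reg=0xF1
After byte 5 (0x2F): reg=0x14

Answer: 0x14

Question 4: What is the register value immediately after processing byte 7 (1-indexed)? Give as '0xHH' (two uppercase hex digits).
Answer: 0xEA

Derivation:
After byte 1 (0xEC): reg=0x8A
After byte 2 (0xF4): reg=0x7D
After byte 3 (0x29): reg=0xAB
After byte 4 (0xE1): reg=0xF1
After byte 5 (0x2F): reg=0x14
After byte 6 (0x49): reg=0x94
After byte 7 (0xDB): reg=0xEA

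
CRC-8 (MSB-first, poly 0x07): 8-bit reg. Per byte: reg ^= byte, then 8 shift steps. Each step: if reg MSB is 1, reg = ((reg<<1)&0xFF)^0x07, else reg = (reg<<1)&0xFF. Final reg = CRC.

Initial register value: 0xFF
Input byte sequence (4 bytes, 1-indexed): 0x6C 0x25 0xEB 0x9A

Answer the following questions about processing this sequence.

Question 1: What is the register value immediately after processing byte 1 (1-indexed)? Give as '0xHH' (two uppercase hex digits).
Answer: 0xF0

Derivation:
After byte 1 (0x6C): reg=0xF0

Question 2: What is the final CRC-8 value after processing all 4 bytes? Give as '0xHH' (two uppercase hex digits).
Answer: 0xF4

Derivation:
After byte 1 (0x6C): reg=0xF0
After byte 2 (0x25): reg=0x25
After byte 3 (0xEB): reg=0x64
After byte 4 (0x9A): reg=0xF4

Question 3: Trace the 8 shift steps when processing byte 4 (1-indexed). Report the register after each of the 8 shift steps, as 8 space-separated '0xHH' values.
Answer: 0xFB 0xF1 0xE5 0xCD 0x9D 0x3D 0x7A 0xF4

Derivation:
After byte 1 (0x6C): reg=0xF0
After byte 2 (0x25): reg=0x25
After byte 3 (0xEB): reg=0x64
Register before byte 4: 0x64
After XOR with byte 0x9A: 0xFE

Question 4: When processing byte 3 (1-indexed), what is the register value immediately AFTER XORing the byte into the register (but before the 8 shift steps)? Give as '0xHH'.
Register before byte 3: 0x25
Byte 3: 0xEB
0x25 XOR 0xEB = 0xCE

Answer: 0xCE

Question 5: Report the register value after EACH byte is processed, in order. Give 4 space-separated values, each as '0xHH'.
0xF0 0x25 0x64 0xF4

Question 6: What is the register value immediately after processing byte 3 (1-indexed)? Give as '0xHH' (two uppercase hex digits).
After byte 1 (0x6C): reg=0xF0
After byte 2 (0x25): reg=0x25
After byte 3 (0xEB): reg=0x64

Answer: 0x64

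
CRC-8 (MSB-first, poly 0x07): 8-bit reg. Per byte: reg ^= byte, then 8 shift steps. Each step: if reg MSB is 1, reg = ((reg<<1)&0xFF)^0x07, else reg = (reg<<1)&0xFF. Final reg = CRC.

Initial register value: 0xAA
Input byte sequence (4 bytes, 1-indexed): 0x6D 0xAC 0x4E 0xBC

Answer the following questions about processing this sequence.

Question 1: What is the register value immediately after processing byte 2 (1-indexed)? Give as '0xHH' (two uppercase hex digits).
After byte 1 (0x6D): reg=0x5B
After byte 2 (0xAC): reg=0xCB

Answer: 0xCB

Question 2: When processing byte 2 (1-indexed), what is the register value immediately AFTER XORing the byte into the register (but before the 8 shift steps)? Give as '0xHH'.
Register before byte 2: 0x5B
Byte 2: 0xAC
0x5B XOR 0xAC = 0xF7

Answer: 0xF7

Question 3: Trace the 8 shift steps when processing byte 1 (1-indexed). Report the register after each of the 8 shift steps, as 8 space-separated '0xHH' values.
Answer: 0x89 0x15 0x2A 0x54 0xA8 0x57 0xAE 0x5B

Derivation:
Register before byte 1: 0xAA
After XOR with byte 0x6D: 0xC7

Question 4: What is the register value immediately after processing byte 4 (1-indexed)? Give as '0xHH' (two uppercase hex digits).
After byte 1 (0x6D): reg=0x5B
After byte 2 (0xAC): reg=0xCB
After byte 3 (0x4E): reg=0x92
After byte 4 (0xBC): reg=0xCA

Answer: 0xCA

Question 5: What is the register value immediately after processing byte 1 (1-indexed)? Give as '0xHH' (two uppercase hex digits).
After byte 1 (0x6D): reg=0x5B

Answer: 0x5B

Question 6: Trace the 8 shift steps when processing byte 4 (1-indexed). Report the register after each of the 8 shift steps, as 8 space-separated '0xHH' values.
After byte 1 (0x6D): reg=0x5B
After byte 2 (0xAC): reg=0xCB
After byte 3 (0x4E): reg=0x92
Register before byte 4: 0x92
After XOR with byte 0xBC: 0x2E

Answer: 0x5C 0xB8 0x77 0xEE 0xDB 0xB1 0x65 0xCA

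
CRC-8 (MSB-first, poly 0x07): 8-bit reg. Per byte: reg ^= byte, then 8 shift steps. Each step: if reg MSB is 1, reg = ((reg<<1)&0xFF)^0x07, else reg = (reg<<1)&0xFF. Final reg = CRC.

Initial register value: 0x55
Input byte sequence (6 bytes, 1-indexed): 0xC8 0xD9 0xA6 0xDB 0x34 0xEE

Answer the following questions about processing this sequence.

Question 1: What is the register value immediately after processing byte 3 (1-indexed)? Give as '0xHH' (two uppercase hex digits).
After byte 1 (0xC8): reg=0xDA
After byte 2 (0xD9): reg=0x09
After byte 3 (0xA6): reg=0x44

Answer: 0x44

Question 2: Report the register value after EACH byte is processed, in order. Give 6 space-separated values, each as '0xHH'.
0xDA 0x09 0x44 0xD4 0xAE 0xC7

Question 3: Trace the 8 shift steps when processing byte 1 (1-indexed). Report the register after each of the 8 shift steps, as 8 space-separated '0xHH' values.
Register before byte 1: 0x55
After XOR with byte 0xC8: 0x9D

Answer: 0x3D 0x7A 0xF4 0xEF 0xD9 0xB5 0x6D 0xDA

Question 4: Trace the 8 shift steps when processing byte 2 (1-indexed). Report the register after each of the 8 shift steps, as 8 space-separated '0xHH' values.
Answer: 0x06 0x0C 0x18 0x30 0x60 0xC0 0x87 0x09

Derivation:
After byte 1 (0xC8): reg=0xDA
Register before byte 2: 0xDA
After XOR with byte 0xD9: 0x03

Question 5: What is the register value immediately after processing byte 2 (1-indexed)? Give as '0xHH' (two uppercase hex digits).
After byte 1 (0xC8): reg=0xDA
After byte 2 (0xD9): reg=0x09

Answer: 0x09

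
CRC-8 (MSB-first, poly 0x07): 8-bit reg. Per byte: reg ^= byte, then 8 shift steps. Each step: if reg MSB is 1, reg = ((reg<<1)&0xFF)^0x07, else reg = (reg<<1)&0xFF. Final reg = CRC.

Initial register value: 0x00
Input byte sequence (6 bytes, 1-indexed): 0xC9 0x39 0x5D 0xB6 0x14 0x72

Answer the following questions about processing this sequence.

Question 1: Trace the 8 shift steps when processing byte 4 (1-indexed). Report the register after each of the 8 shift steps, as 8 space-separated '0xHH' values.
After byte 1 (0xC9): reg=0x71
After byte 2 (0x39): reg=0xFF
After byte 3 (0x5D): reg=0x67
Register before byte 4: 0x67
After XOR with byte 0xB6: 0xD1

Answer: 0xA5 0x4D 0x9A 0x33 0x66 0xCC 0x9F 0x39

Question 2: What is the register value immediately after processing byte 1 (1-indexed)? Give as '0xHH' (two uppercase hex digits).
Answer: 0x71

Derivation:
After byte 1 (0xC9): reg=0x71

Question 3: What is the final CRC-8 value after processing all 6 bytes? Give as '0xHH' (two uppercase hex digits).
After byte 1 (0xC9): reg=0x71
After byte 2 (0x39): reg=0xFF
After byte 3 (0x5D): reg=0x67
After byte 4 (0xB6): reg=0x39
After byte 5 (0x14): reg=0xC3
After byte 6 (0x72): reg=0x1E

Answer: 0x1E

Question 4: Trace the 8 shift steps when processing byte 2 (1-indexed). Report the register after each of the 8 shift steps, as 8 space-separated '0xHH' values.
After byte 1 (0xC9): reg=0x71
Register before byte 2: 0x71
After XOR with byte 0x39: 0x48

Answer: 0x90 0x27 0x4E 0x9C 0x3F 0x7E 0xFC 0xFF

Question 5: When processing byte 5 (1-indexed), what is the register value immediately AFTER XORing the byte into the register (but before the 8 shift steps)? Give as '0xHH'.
Answer: 0x2D

Derivation:
Register before byte 5: 0x39
Byte 5: 0x14
0x39 XOR 0x14 = 0x2D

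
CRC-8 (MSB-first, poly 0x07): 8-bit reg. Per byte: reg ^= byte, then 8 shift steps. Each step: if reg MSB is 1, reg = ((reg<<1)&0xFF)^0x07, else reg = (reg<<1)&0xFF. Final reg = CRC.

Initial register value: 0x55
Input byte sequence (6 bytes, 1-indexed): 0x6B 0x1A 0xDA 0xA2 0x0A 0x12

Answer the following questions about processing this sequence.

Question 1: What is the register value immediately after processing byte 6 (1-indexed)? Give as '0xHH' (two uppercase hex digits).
Answer: 0xC0

Derivation:
After byte 1 (0x6B): reg=0xBA
After byte 2 (0x1A): reg=0x69
After byte 3 (0xDA): reg=0x10
After byte 4 (0xA2): reg=0x17
After byte 5 (0x0A): reg=0x53
After byte 6 (0x12): reg=0xC0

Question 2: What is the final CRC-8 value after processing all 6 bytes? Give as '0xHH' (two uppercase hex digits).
After byte 1 (0x6B): reg=0xBA
After byte 2 (0x1A): reg=0x69
After byte 3 (0xDA): reg=0x10
After byte 4 (0xA2): reg=0x17
After byte 5 (0x0A): reg=0x53
After byte 6 (0x12): reg=0xC0

Answer: 0xC0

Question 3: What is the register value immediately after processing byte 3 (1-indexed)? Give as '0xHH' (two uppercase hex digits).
After byte 1 (0x6B): reg=0xBA
After byte 2 (0x1A): reg=0x69
After byte 3 (0xDA): reg=0x10

Answer: 0x10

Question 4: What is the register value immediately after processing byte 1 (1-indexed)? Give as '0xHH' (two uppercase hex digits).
Answer: 0xBA

Derivation:
After byte 1 (0x6B): reg=0xBA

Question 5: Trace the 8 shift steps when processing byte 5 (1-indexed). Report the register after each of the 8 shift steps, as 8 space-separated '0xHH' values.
Answer: 0x3A 0x74 0xE8 0xD7 0xA9 0x55 0xAA 0x53

Derivation:
After byte 1 (0x6B): reg=0xBA
After byte 2 (0x1A): reg=0x69
After byte 3 (0xDA): reg=0x10
After byte 4 (0xA2): reg=0x17
Register before byte 5: 0x17
After XOR with byte 0x0A: 0x1D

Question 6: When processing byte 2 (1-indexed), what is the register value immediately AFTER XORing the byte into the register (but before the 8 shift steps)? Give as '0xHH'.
Register before byte 2: 0xBA
Byte 2: 0x1A
0xBA XOR 0x1A = 0xA0

Answer: 0xA0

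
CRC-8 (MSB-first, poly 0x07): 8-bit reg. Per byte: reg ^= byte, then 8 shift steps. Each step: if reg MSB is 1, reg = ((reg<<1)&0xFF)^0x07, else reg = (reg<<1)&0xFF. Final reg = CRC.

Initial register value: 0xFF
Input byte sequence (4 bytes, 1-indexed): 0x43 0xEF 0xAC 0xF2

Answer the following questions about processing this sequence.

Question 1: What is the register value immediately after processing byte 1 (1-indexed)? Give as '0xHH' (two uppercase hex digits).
Answer: 0x3D

Derivation:
After byte 1 (0x43): reg=0x3D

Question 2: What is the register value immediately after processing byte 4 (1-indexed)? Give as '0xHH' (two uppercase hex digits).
After byte 1 (0x43): reg=0x3D
After byte 2 (0xEF): reg=0x30
After byte 3 (0xAC): reg=0xDD
After byte 4 (0xF2): reg=0xCD

Answer: 0xCD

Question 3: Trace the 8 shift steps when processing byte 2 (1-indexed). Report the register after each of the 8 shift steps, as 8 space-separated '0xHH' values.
After byte 1 (0x43): reg=0x3D
Register before byte 2: 0x3D
After XOR with byte 0xEF: 0xD2

Answer: 0xA3 0x41 0x82 0x03 0x06 0x0C 0x18 0x30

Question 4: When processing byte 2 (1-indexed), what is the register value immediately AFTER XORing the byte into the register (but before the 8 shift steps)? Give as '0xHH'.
Register before byte 2: 0x3D
Byte 2: 0xEF
0x3D XOR 0xEF = 0xD2

Answer: 0xD2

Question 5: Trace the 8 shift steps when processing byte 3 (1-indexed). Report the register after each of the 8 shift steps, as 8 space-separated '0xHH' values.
Answer: 0x3F 0x7E 0xFC 0xFF 0xF9 0xF5 0xED 0xDD

Derivation:
After byte 1 (0x43): reg=0x3D
After byte 2 (0xEF): reg=0x30
Register before byte 3: 0x30
After XOR with byte 0xAC: 0x9C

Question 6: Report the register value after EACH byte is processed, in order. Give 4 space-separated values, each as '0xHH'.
0x3D 0x30 0xDD 0xCD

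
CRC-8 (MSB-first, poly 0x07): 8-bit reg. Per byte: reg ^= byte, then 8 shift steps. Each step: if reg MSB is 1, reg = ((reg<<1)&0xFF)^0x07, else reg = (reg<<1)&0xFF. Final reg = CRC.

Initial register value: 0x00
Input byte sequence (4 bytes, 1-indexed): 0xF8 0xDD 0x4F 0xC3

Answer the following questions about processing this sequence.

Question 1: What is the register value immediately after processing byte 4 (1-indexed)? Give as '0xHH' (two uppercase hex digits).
Answer: 0xD2

Derivation:
After byte 1 (0xF8): reg=0xE6
After byte 2 (0xDD): reg=0xA1
After byte 3 (0x4F): reg=0x84
After byte 4 (0xC3): reg=0xD2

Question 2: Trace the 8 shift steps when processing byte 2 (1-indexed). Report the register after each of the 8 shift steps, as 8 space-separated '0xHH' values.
Answer: 0x76 0xEC 0xDF 0xB9 0x75 0xEA 0xD3 0xA1

Derivation:
After byte 1 (0xF8): reg=0xE6
Register before byte 2: 0xE6
After XOR with byte 0xDD: 0x3B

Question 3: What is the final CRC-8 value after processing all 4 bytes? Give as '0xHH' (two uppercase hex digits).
Answer: 0xD2

Derivation:
After byte 1 (0xF8): reg=0xE6
After byte 2 (0xDD): reg=0xA1
After byte 3 (0x4F): reg=0x84
After byte 4 (0xC3): reg=0xD2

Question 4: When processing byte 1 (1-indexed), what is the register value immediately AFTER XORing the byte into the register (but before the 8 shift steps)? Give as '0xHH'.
Register before byte 1: 0x00
Byte 1: 0xF8
0x00 XOR 0xF8 = 0xF8

Answer: 0xF8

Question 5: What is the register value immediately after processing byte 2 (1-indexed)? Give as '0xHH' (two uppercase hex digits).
After byte 1 (0xF8): reg=0xE6
After byte 2 (0xDD): reg=0xA1

Answer: 0xA1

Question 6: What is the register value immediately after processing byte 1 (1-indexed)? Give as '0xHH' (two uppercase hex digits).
Answer: 0xE6

Derivation:
After byte 1 (0xF8): reg=0xE6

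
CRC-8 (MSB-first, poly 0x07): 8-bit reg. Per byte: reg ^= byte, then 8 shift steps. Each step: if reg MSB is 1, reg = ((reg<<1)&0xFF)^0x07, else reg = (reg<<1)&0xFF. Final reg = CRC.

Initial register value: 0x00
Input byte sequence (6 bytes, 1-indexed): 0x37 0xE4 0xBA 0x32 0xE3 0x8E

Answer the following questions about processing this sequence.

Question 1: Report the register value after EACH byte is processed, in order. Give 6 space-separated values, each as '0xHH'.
0x85 0x20 0xCF 0xFD 0x5A 0x22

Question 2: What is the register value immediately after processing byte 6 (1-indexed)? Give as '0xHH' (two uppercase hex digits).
Answer: 0x22

Derivation:
After byte 1 (0x37): reg=0x85
After byte 2 (0xE4): reg=0x20
After byte 3 (0xBA): reg=0xCF
After byte 4 (0x32): reg=0xFD
After byte 5 (0xE3): reg=0x5A
After byte 6 (0x8E): reg=0x22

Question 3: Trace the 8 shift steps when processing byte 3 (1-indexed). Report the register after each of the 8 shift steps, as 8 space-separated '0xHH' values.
Answer: 0x33 0x66 0xCC 0x9F 0x39 0x72 0xE4 0xCF

Derivation:
After byte 1 (0x37): reg=0x85
After byte 2 (0xE4): reg=0x20
Register before byte 3: 0x20
After XOR with byte 0xBA: 0x9A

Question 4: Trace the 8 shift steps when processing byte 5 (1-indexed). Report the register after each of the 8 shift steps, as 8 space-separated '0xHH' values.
Answer: 0x3C 0x78 0xF0 0xE7 0xC9 0x95 0x2D 0x5A

Derivation:
After byte 1 (0x37): reg=0x85
After byte 2 (0xE4): reg=0x20
After byte 3 (0xBA): reg=0xCF
After byte 4 (0x32): reg=0xFD
Register before byte 5: 0xFD
After XOR with byte 0xE3: 0x1E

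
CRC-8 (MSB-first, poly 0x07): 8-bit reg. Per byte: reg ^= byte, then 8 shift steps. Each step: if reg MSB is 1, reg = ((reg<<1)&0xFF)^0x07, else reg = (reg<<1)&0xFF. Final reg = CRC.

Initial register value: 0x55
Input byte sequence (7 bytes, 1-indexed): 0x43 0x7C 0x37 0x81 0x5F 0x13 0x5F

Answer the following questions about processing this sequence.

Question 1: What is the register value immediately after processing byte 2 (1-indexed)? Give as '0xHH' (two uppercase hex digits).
After byte 1 (0x43): reg=0x62
After byte 2 (0x7C): reg=0x5A

Answer: 0x5A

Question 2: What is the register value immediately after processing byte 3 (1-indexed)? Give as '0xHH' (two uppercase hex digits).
After byte 1 (0x43): reg=0x62
After byte 2 (0x7C): reg=0x5A
After byte 3 (0x37): reg=0x04

Answer: 0x04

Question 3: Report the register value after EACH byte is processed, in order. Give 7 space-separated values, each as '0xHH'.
0x62 0x5A 0x04 0x92 0x6D 0x7D 0xEE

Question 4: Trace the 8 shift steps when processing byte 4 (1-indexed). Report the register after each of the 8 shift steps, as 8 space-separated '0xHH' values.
Answer: 0x0D 0x1A 0x34 0x68 0xD0 0xA7 0x49 0x92

Derivation:
After byte 1 (0x43): reg=0x62
After byte 2 (0x7C): reg=0x5A
After byte 3 (0x37): reg=0x04
Register before byte 4: 0x04
After XOR with byte 0x81: 0x85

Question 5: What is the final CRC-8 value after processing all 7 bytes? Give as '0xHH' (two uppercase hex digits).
After byte 1 (0x43): reg=0x62
After byte 2 (0x7C): reg=0x5A
After byte 3 (0x37): reg=0x04
After byte 4 (0x81): reg=0x92
After byte 5 (0x5F): reg=0x6D
After byte 6 (0x13): reg=0x7D
After byte 7 (0x5F): reg=0xEE

Answer: 0xEE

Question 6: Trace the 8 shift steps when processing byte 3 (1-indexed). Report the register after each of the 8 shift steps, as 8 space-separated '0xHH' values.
Answer: 0xDA 0xB3 0x61 0xC2 0x83 0x01 0x02 0x04

Derivation:
After byte 1 (0x43): reg=0x62
After byte 2 (0x7C): reg=0x5A
Register before byte 3: 0x5A
After XOR with byte 0x37: 0x6D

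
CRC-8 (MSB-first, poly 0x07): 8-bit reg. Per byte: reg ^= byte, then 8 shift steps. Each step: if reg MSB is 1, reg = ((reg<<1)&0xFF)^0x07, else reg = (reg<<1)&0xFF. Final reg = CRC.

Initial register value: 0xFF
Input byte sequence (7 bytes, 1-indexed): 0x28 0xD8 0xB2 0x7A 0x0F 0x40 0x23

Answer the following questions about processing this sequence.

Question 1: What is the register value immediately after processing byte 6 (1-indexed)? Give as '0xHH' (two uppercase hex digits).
After byte 1 (0x28): reg=0x2B
After byte 2 (0xD8): reg=0xD7
After byte 3 (0xB2): reg=0x3C
After byte 4 (0x7A): reg=0xD5
After byte 5 (0x0F): reg=0x08
After byte 6 (0x40): reg=0xFF

Answer: 0xFF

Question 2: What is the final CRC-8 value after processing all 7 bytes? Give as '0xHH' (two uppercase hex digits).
Answer: 0x1A

Derivation:
After byte 1 (0x28): reg=0x2B
After byte 2 (0xD8): reg=0xD7
After byte 3 (0xB2): reg=0x3C
After byte 4 (0x7A): reg=0xD5
After byte 5 (0x0F): reg=0x08
After byte 6 (0x40): reg=0xFF
After byte 7 (0x23): reg=0x1A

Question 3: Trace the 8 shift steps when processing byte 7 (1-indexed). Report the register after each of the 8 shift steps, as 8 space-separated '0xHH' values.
After byte 1 (0x28): reg=0x2B
After byte 2 (0xD8): reg=0xD7
After byte 3 (0xB2): reg=0x3C
After byte 4 (0x7A): reg=0xD5
After byte 5 (0x0F): reg=0x08
After byte 6 (0x40): reg=0xFF
Register before byte 7: 0xFF
After XOR with byte 0x23: 0xDC

Answer: 0xBF 0x79 0xF2 0xE3 0xC1 0x85 0x0D 0x1A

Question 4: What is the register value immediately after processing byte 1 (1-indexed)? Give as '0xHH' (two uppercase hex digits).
After byte 1 (0x28): reg=0x2B

Answer: 0x2B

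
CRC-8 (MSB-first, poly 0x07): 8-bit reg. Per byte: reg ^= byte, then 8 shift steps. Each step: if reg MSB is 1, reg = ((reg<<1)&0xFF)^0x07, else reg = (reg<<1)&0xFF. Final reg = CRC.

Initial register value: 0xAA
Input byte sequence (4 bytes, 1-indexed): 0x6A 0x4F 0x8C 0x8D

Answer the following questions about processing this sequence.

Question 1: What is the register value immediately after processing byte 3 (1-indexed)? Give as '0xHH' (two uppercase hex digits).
Answer: 0xB8

Derivation:
After byte 1 (0x6A): reg=0x4E
After byte 2 (0x4F): reg=0x07
After byte 3 (0x8C): reg=0xB8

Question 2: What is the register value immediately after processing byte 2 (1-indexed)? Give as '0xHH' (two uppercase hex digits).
Answer: 0x07

Derivation:
After byte 1 (0x6A): reg=0x4E
After byte 2 (0x4F): reg=0x07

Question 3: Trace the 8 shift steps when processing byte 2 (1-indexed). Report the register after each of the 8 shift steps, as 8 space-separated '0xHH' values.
After byte 1 (0x6A): reg=0x4E
Register before byte 2: 0x4E
After XOR with byte 0x4F: 0x01

Answer: 0x02 0x04 0x08 0x10 0x20 0x40 0x80 0x07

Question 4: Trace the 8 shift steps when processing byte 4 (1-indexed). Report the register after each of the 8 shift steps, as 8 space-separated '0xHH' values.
Answer: 0x6A 0xD4 0xAF 0x59 0xB2 0x63 0xC6 0x8B

Derivation:
After byte 1 (0x6A): reg=0x4E
After byte 2 (0x4F): reg=0x07
After byte 3 (0x8C): reg=0xB8
Register before byte 4: 0xB8
After XOR with byte 0x8D: 0x35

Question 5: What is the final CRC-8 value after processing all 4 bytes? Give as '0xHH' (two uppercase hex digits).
After byte 1 (0x6A): reg=0x4E
After byte 2 (0x4F): reg=0x07
After byte 3 (0x8C): reg=0xB8
After byte 4 (0x8D): reg=0x8B

Answer: 0x8B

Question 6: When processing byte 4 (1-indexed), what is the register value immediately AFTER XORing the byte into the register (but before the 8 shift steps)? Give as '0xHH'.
Register before byte 4: 0xB8
Byte 4: 0x8D
0xB8 XOR 0x8D = 0x35

Answer: 0x35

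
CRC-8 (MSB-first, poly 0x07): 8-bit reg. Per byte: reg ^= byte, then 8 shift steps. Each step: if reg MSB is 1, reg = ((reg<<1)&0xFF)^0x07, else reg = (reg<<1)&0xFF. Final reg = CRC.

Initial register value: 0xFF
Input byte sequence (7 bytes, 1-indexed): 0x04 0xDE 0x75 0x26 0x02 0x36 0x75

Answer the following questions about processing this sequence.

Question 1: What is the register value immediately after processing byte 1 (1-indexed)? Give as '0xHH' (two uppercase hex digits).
After byte 1 (0x04): reg=0xEF

Answer: 0xEF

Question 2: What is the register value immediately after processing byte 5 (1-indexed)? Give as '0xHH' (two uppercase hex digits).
Answer: 0xC6

Derivation:
After byte 1 (0x04): reg=0xEF
After byte 2 (0xDE): reg=0x97
After byte 3 (0x75): reg=0xA0
After byte 4 (0x26): reg=0x9B
After byte 5 (0x02): reg=0xC6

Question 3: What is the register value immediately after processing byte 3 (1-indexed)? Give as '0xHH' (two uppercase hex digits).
Answer: 0xA0

Derivation:
After byte 1 (0x04): reg=0xEF
After byte 2 (0xDE): reg=0x97
After byte 3 (0x75): reg=0xA0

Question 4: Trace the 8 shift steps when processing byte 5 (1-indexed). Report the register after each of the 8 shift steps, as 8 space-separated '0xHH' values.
Answer: 0x35 0x6A 0xD4 0xAF 0x59 0xB2 0x63 0xC6

Derivation:
After byte 1 (0x04): reg=0xEF
After byte 2 (0xDE): reg=0x97
After byte 3 (0x75): reg=0xA0
After byte 4 (0x26): reg=0x9B
Register before byte 5: 0x9B
After XOR with byte 0x02: 0x99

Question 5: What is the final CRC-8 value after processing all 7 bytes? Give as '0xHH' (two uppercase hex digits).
Answer: 0x58

Derivation:
After byte 1 (0x04): reg=0xEF
After byte 2 (0xDE): reg=0x97
After byte 3 (0x75): reg=0xA0
After byte 4 (0x26): reg=0x9B
After byte 5 (0x02): reg=0xC6
After byte 6 (0x36): reg=0xDE
After byte 7 (0x75): reg=0x58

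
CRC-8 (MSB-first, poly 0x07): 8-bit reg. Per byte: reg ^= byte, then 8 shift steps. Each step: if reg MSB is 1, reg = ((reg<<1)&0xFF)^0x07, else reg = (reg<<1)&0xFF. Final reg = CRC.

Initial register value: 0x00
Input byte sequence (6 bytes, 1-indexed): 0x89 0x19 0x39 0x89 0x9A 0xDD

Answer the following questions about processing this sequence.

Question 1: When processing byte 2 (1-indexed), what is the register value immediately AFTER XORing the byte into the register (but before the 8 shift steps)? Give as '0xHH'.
Answer: 0xAF

Derivation:
Register before byte 2: 0xB6
Byte 2: 0x19
0xB6 XOR 0x19 = 0xAF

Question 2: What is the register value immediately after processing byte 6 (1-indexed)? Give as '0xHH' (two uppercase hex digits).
Answer: 0x83

Derivation:
After byte 1 (0x89): reg=0xB6
After byte 2 (0x19): reg=0x44
After byte 3 (0x39): reg=0x74
After byte 4 (0x89): reg=0xFD
After byte 5 (0x9A): reg=0x32
After byte 6 (0xDD): reg=0x83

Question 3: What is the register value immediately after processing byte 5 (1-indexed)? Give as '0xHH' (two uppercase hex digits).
After byte 1 (0x89): reg=0xB6
After byte 2 (0x19): reg=0x44
After byte 3 (0x39): reg=0x74
After byte 4 (0x89): reg=0xFD
After byte 5 (0x9A): reg=0x32

Answer: 0x32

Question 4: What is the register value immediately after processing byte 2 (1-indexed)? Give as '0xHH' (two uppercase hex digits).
Answer: 0x44

Derivation:
After byte 1 (0x89): reg=0xB6
After byte 2 (0x19): reg=0x44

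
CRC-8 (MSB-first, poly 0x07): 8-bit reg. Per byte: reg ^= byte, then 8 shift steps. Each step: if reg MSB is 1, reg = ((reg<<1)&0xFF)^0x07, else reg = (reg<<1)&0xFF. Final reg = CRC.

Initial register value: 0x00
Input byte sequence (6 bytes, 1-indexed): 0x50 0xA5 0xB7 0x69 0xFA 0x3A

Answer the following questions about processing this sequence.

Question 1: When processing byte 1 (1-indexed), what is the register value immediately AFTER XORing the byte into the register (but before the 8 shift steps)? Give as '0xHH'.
Register before byte 1: 0x00
Byte 1: 0x50
0x00 XOR 0x50 = 0x50

Answer: 0x50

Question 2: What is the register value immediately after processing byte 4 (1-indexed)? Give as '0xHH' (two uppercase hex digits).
Answer: 0x48

Derivation:
After byte 1 (0x50): reg=0xB7
After byte 2 (0xA5): reg=0x7E
After byte 3 (0xB7): reg=0x71
After byte 4 (0x69): reg=0x48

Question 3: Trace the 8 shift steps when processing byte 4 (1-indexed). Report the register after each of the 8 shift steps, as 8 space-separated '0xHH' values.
After byte 1 (0x50): reg=0xB7
After byte 2 (0xA5): reg=0x7E
After byte 3 (0xB7): reg=0x71
Register before byte 4: 0x71
After XOR with byte 0x69: 0x18

Answer: 0x30 0x60 0xC0 0x87 0x09 0x12 0x24 0x48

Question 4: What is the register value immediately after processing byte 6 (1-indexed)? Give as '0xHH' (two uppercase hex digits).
Answer: 0xC3

Derivation:
After byte 1 (0x50): reg=0xB7
After byte 2 (0xA5): reg=0x7E
After byte 3 (0xB7): reg=0x71
After byte 4 (0x69): reg=0x48
After byte 5 (0xFA): reg=0x17
After byte 6 (0x3A): reg=0xC3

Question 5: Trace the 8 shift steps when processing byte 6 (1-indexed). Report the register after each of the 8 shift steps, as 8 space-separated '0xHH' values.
After byte 1 (0x50): reg=0xB7
After byte 2 (0xA5): reg=0x7E
After byte 3 (0xB7): reg=0x71
After byte 4 (0x69): reg=0x48
After byte 5 (0xFA): reg=0x17
Register before byte 6: 0x17
After XOR with byte 0x3A: 0x2D

Answer: 0x5A 0xB4 0x6F 0xDE 0xBB 0x71 0xE2 0xC3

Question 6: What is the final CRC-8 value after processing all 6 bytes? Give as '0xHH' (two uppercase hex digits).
Answer: 0xC3

Derivation:
After byte 1 (0x50): reg=0xB7
After byte 2 (0xA5): reg=0x7E
After byte 3 (0xB7): reg=0x71
After byte 4 (0x69): reg=0x48
After byte 5 (0xFA): reg=0x17
After byte 6 (0x3A): reg=0xC3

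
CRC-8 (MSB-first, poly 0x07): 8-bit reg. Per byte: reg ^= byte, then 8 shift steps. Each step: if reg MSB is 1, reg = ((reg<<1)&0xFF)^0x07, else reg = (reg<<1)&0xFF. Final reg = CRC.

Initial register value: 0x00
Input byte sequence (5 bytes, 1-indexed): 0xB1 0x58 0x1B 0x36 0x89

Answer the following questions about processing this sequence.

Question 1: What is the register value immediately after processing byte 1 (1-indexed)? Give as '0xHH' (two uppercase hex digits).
Answer: 0x1E

Derivation:
After byte 1 (0xB1): reg=0x1E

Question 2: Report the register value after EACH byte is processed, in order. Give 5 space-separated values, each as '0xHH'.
0x1E 0xD5 0x64 0xB9 0x90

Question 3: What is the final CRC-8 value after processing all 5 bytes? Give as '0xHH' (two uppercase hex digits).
Answer: 0x90

Derivation:
After byte 1 (0xB1): reg=0x1E
After byte 2 (0x58): reg=0xD5
After byte 3 (0x1B): reg=0x64
After byte 4 (0x36): reg=0xB9
After byte 5 (0x89): reg=0x90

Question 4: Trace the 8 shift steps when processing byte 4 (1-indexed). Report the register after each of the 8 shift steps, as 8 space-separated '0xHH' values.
Answer: 0xA4 0x4F 0x9E 0x3B 0x76 0xEC 0xDF 0xB9

Derivation:
After byte 1 (0xB1): reg=0x1E
After byte 2 (0x58): reg=0xD5
After byte 3 (0x1B): reg=0x64
Register before byte 4: 0x64
After XOR with byte 0x36: 0x52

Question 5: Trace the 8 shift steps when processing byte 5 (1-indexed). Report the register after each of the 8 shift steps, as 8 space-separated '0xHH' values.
After byte 1 (0xB1): reg=0x1E
After byte 2 (0x58): reg=0xD5
After byte 3 (0x1B): reg=0x64
After byte 4 (0x36): reg=0xB9
Register before byte 5: 0xB9
After XOR with byte 0x89: 0x30

Answer: 0x60 0xC0 0x87 0x09 0x12 0x24 0x48 0x90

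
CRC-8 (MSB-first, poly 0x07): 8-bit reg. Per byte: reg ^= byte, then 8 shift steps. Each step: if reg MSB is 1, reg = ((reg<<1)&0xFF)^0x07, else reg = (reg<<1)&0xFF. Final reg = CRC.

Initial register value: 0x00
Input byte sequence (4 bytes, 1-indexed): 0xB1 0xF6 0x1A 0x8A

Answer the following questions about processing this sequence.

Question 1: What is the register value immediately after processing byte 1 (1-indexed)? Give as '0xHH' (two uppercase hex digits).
After byte 1 (0xB1): reg=0x1E

Answer: 0x1E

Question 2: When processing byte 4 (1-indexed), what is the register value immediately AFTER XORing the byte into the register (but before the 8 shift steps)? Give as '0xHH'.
Answer: 0x27

Derivation:
Register before byte 4: 0xAD
Byte 4: 0x8A
0xAD XOR 0x8A = 0x27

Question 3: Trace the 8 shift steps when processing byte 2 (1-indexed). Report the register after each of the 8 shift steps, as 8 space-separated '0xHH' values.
Answer: 0xD7 0xA9 0x55 0xAA 0x53 0xA6 0x4B 0x96

Derivation:
After byte 1 (0xB1): reg=0x1E
Register before byte 2: 0x1E
After XOR with byte 0xF6: 0xE8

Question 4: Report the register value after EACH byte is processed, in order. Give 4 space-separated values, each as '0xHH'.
0x1E 0x96 0xAD 0xF5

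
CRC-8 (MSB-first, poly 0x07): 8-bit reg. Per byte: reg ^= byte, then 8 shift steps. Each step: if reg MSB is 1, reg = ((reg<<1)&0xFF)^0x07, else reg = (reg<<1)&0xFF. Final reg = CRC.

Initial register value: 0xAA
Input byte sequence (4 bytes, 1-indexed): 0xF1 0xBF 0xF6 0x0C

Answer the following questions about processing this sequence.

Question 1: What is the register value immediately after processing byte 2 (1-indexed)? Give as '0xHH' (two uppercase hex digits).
After byte 1 (0xF1): reg=0x86
After byte 2 (0xBF): reg=0xAF

Answer: 0xAF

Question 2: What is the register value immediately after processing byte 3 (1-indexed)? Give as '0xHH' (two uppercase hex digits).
Answer: 0x88

Derivation:
After byte 1 (0xF1): reg=0x86
After byte 2 (0xBF): reg=0xAF
After byte 3 (0xF6): reg=0x88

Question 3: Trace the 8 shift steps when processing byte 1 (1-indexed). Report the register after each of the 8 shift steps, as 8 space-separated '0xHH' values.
Answer: 0xB6 0x6B 0xD6 0xAB 0x51 0xA2 0x43 0x86

Derivation:
Register before byte 1: 0xAA
After XOR with byte 0xF1: 0x5B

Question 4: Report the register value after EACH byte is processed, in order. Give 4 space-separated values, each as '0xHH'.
0x86 0xAF 0x88 0x95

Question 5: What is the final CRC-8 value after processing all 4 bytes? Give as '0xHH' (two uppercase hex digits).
Answer: 0x95

Derivation:
After byte 1 (0xF1): reg=0x86
After byte 2 (0xBF): reg=0xAF
After byte 3 (0xF6): reg=0x88
After byte 4 (0x0C): reg=0x95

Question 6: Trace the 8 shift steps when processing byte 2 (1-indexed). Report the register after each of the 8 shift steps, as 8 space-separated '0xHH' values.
Answer: 0x72 0xE4 0xCF 0x99 0x35 0x6A 0xD4 0xAF

Derivation:
After byte 1 (0xF1): reg=0x86
Register before byte 2: 0x86
After XOR with byte 0xBF: 0x39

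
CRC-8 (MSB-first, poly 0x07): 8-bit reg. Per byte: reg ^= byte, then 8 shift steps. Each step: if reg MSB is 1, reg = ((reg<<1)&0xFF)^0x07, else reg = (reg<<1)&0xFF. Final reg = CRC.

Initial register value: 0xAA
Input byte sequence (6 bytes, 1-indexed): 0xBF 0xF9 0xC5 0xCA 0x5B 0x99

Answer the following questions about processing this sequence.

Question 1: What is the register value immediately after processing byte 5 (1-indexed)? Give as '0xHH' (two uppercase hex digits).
Answer: 0xDE

Derivation:
After byte 1 (0xBF): reg=0x6B
After byte 2 (0xF9): reg=0xF7
After byte 3 (0xC5): reg=0x9E
After byte 4 (0xCA): reg=0xAB
After byte 5 (0x5B): reg=0xDE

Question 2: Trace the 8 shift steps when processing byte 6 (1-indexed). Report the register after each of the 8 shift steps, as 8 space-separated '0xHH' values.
After byte 1 (0xBF): reg=0x6B
After byte 2 (0xF9): reg=0xF7
After byte 3 (0xC5): reg=0x9E
After byte 4 (0xCA): reg=0xAB
After byte 5 (0x5B): reg=0xDE
Register before byte 6: 0xDE
After XOR with byte 0x99: 0x47

Answer: 0x8E 0x1B 0x36 0x6C 0xD8 0xB7 0x69 0xD2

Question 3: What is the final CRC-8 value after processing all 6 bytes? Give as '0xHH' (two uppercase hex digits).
After byte 1 (0xBF): reg=0x6B
After byte 2 (0xF9): reg=0xF7
After byte 3 (0xC5): reg=0x9E
After byte 4 (0xCA): reg=0xAB
After byte 5 (0x5B): reg=0xDE
After byte 6 (0x99): reg=0xD2

Answer: 0xD2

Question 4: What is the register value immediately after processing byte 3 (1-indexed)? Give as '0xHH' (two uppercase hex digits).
Answer: 0x9E

Derivation:
After byte 1 (0xBF): reg=0x6B
After byte 2 (0xF9): reg=0xF7
After byte 3 (0xC5): reg=0x9E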